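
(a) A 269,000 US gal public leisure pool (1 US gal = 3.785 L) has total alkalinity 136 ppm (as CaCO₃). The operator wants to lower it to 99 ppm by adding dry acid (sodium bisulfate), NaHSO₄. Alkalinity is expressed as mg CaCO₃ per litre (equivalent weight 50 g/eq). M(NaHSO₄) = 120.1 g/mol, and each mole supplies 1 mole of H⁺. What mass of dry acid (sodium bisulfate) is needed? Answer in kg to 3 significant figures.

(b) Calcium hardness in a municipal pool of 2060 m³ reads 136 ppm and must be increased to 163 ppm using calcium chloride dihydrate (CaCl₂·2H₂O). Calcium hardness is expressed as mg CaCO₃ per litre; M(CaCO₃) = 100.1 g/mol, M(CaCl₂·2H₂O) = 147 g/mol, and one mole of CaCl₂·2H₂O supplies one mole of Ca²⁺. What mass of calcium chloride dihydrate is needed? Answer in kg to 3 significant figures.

(a) Volume: 269,000 US gal × 3.785 L/gal = 1,018,165 L.
(a) Alkalinity to neutralize: (136 − 99) = 37 mg/L as CaCO₃ × 1,018,165 L = 37,670 g as CaCO₃.
(a) Equivalents of H⁺ required: 37,670 ÷ 50 g/eq = 753.4 eq = 753.4 mol NaHSO₄.
(a) Mass of NaHSO₄: 753.4 × 120.1 = 90,490 g.

(b) Volume: 2060 m³ = 2,060,000 L.
(b) Hardness to add: (163 − 136) = 27 mg/L as CaCO₃ × 2,060,000 L = 55,620 g as CaCO₃.
(b) Moles of Ca²⁺ (1 mol Ca²⁺ ≡ 1 mol CaCO₃): 55,620 / 100.1 g/mol = 555.6 mol.
(b) Mass of CaCl₂·2H₂O: 555.6 × 147 = 81,680 g.

(a) 90.5 kg; (b) 81.7 kg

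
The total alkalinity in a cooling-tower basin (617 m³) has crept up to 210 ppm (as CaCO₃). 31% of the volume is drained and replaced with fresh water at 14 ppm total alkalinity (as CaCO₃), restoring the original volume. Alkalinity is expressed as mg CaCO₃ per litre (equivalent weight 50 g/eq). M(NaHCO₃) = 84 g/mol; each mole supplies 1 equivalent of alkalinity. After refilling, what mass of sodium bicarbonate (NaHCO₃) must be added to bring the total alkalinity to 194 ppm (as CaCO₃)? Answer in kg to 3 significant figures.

46.4 kg

Volume: 617 m³ = 617,000 L.
After draining 31% and refilling: 210 × 0.69 + 14 × 0.31 = 149.24 ppm.
Deficit to target: 194 − 149.24 = 44.76 mg/L.
As CaCO₃: 44.76 mg/L × 617,000 L = 27,620 g; ÷ 50 g/eq ÷ 1 = 552.3 mol NaHCO₃.
Mass: 552.3 × 84 = 46,400 g.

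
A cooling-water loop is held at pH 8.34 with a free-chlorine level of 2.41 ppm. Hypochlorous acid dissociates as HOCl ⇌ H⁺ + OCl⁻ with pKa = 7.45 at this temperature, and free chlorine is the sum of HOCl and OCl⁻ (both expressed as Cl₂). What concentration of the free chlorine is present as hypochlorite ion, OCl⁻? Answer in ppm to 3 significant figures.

2.13 ppm

[OCl⁻]/[HOCl] = 10^(pH − pKa) = 10^(8.34 − 7.45) = 10^0.89 = 7.762.
Fraction as HOCl = 1 / (1 + 7.762) = 0.1141.
OCl⁻ = (1 − 0.1141) × 2.41 ppm = 2.135 ppm.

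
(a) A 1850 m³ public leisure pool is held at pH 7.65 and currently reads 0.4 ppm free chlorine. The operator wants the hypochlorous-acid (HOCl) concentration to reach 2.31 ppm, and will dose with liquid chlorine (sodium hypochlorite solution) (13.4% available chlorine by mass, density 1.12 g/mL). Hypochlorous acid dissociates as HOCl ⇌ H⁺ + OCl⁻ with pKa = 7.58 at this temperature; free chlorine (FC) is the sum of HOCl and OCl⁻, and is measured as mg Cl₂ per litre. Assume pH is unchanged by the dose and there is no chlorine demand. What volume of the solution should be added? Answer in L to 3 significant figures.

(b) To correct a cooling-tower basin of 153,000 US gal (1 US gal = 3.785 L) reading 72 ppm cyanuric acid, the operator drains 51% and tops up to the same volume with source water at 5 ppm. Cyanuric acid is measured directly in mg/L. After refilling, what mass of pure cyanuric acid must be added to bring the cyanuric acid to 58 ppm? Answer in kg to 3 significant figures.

(a) Volume: 1850 m³ = 1,850,000 L.
(a) [OCl⁻]/[HOCl] = 10^(pH − pKa) = 10^(7.65 − 7.58) = 1.175; fraction as HOCl = 1/(1 + 1.175) = 0.4598.
(a) Free chlorine required for 2.31 ppm HOCl: 2.31 / 0.4598 = 5.024 ppm.
(a) FC to add: 5.024 − 0.4 = 4.624 mg/L as Cl₂.
(a) Cl₂ equivalent: 4.624 mg/L × 1,850,000 L = 8554 g.
(a) Product at 13.4% available Cl: 8554 / 0.134 = 63,840 g.
(a) Volume: 63,840 g ÷ 1.12 g/mL = 57,000 mL.

(b) Volume: 153,000 US gal × 3.785 L/gal = 579,105 L.
(b) After draining 51% and refilling: 72 × 0.49 + 5 × 0.51 = 37.83 ppm.
(b) Deficit to target: 58 − 37.83 = 20.17 mg/L.
(b) Mass: 20.17 mg/L × 579,105 L = 11,680 g cyanuric acid.

(a) 57.0 L; (b) 11.7 kg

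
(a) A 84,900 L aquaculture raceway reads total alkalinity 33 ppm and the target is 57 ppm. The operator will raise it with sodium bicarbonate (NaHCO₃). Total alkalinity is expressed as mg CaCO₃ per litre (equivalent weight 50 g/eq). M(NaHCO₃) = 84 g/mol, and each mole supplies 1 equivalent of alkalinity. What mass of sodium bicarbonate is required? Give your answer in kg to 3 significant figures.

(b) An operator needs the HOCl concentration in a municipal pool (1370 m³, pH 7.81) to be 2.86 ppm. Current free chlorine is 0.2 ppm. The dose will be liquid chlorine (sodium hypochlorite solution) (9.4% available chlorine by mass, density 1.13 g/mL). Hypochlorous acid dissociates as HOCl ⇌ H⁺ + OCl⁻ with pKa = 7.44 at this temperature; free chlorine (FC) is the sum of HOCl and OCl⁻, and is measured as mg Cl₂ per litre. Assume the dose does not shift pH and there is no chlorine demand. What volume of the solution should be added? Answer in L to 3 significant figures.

(a) 3.42 kg; (b) 121 L

(a) Alkalinity to add: (57 − 33) = 24 mg/L as CaCO₃ × 84,900 L = 2038 g as CaCO₃.
(a) Equivalents: 2038 g ÷ 50 g/eq = 40.75 eq.
(a) NaHCO₃ supplies 1 eq per mole → 40.75 mol.
(a) Mass: 40.75 mol × 84 g/mol = 3423 g.

(b) Volume: 1370 m³ = 1,370,000 L.
(b) [OCl⁻]/[HOCl] = 10^(pH − pKa) = 10^(7.81 − 7.44) = 2.344; fraction as HOCl = 1/(1 + 2.344) = 0.299.
(b) Free chlorine required for 2.86 ppm HOCl: 2.86 / 0.299 = 9.564 ppm.
(b) FC to add: 9.564 − 0.2 = 9.364 mg/L as Cl₂.
(b) Cl₂ equivalent: 9.364 mg/L × 1,370,000 L = 12,830 g.
(b) Product at 9.4% available Cl: 12,830 / 0.094 = 136,500 g.
(b) Volume: 136,500 g ÷ 1.13 g/mL = 120,800 mL.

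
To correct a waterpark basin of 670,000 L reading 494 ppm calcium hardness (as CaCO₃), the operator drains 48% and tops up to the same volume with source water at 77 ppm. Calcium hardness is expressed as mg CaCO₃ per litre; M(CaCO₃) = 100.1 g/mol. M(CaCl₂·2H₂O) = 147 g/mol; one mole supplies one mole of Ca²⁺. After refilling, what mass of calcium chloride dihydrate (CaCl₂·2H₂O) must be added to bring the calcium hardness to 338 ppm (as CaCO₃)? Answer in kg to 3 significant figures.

43.4 kg

After draining 48% and refilling: 494 × 0.52 + 77 × 0.48 = 293.84 ppm.
Deficit to target: 338 − 293.84 = 44.16 mg/L.
As CaCO₃: 44.16 mg/L × 670,000 L = 29,590 g; ÷ 100.1 = 295.6 mol Ca²⁺.
Mass: 295.6 × 147 = 43,450 g.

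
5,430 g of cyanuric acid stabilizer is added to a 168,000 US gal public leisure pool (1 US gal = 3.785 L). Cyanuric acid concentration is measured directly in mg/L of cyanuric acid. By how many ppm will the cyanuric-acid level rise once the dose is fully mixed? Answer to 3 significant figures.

8.54 ppm

Volume: 168,000 US gal × 3.785 L/gal = 635,880 L.
Rise: 5,430 g / 635,880 L × 1000 = 8.539 mg/L.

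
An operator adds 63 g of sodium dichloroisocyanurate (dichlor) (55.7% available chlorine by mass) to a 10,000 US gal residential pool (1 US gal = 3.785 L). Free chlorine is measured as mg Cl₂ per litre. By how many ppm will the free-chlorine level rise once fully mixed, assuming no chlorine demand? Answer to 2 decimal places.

0.93 ppm

Volume: 10,000 US gal × 3.785 L/gal = 37,850 L.
Available chlorine delivered: 63 g × 0.557 = 35.09 g as Cl₂.
Concentration rise: 35.09 g / 37,850 L = 0.9271 mg/L = 0.93 ppm.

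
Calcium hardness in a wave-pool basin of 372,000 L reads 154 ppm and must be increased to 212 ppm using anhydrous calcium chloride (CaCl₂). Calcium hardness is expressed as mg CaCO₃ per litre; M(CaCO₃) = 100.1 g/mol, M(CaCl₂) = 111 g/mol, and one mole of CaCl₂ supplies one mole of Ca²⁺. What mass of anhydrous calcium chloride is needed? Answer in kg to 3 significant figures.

23.9 kg

Hardness to add: (212 − 154) = 58 mg/L as CaCO₃ × 372,000 L = 21,580 g as CaCO₃.
Moles of Ca²⁺ (1 mol Ca²⁺ ≡ 1 mol CaCO₃): 21,580 / 100.1 g/mol = 215.5 mol.
Mass of CaCl₂: 215.5 × 111 = 23,930 g.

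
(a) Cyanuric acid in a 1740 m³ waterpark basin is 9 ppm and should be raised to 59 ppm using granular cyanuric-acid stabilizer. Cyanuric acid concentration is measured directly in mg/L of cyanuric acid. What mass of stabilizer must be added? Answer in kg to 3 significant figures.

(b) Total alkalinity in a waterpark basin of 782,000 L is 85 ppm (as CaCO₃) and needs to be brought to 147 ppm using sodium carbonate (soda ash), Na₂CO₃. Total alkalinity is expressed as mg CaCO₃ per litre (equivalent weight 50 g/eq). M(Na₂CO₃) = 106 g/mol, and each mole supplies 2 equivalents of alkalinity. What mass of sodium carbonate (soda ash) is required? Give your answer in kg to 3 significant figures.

(a) 87.0 kg; (b) 51.4 kg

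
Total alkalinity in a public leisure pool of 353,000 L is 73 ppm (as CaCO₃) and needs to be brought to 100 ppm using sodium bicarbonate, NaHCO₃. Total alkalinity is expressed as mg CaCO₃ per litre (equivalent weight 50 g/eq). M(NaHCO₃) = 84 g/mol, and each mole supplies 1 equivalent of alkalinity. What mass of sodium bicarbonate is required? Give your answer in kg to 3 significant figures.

Alkalinity to add: (100 − 73) = 27 mg/L as CaCO₃ × 353,000 L = 9531 g as CaCO₃.
Equivalents: 9531 g ÷ 50 g/eq = 190.6 eq.
NaHCO₃ supplies 1 eq per mole → 190.6 mol.
Mass: 190.6 mol × 84 g/mol = 16,010 g.

16.0 kg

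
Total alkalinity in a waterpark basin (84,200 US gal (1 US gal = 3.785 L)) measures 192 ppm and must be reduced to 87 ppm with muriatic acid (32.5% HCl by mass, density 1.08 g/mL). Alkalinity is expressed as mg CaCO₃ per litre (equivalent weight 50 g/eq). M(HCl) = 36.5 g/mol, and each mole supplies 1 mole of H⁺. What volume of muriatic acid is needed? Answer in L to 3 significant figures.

69.6 L

Volume: 84,200 US gal × 3.785 L/gal = 318,697 L.
Alkalinity to neutralize: (192 − 87) = 105 mg/L as CaCO₃ × 318,697 L = 33,460 g as CaCO₃.
Equivalents of H⁺ required: 33,460 ÷ 50 g/eq = 669.3 eq = 669.3 mol HCl.
Mass of HCl: 669.3 × 36.5 = 24,430 g.
Mass of 32.5% solution: 24,430 / 0.325 = 75,160 g.
Volume: 75,160 g ÷ 1.08 g/mL = 69,600 mL.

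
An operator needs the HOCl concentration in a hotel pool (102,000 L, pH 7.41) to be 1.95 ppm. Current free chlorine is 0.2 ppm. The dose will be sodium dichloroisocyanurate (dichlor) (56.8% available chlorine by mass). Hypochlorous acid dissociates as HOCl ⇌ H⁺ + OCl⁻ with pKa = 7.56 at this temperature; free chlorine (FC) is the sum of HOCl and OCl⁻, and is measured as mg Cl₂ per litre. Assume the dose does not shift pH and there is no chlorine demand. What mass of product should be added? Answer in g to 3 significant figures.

[OCl⁻]/[HOCl] = 10^(pH − pKa) = 10^(7.41 − 7.56) = 0.7079; fraction as HOCl = 1/(1 + 0.7079) = 0.5855.
Free chlorine required for 1.95 ppm HOCl: 1.95 / 0.5855 = 3.33 ppm.
FC to add: 3.33 − 0.2 = 3.13 mg/L as Cl₂.
Cl₂ equivalent: 3.13 mg/L × 102,000 L = 319.3 g.
Product at 56.8% available Cl: 319.3 / 0.568 = 562.2 g.

562 g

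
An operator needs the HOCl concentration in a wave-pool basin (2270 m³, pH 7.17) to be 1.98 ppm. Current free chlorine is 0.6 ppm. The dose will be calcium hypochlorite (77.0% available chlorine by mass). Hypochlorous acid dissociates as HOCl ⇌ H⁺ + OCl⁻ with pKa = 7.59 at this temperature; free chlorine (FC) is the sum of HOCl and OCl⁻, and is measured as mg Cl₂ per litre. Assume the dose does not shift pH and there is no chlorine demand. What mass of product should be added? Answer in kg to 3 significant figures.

Volume: 2270 m³ = 2,270,000 L.
[OCl⁻]/[HOCl] = 10^(pH − pKa) = 10^(7.17 − 7.59) = 0.3802; fraction as HOCl = 1/(1 + 0.3802) = 0.7245.
Free chlorine required for 1.98 ppm HOCl: 1.98 / 0.7245 = 2.733 ppm.
FC to add: 2.733 − 0.6 = 2.133 mg/L as Cl₂.
Cl₂ equivalent: 2.133 mg/L × 2,270,000 L = 4841 g.
Product at 77.0% available Cl: 4841 / 0.77 = 6288 g.

6.29 kg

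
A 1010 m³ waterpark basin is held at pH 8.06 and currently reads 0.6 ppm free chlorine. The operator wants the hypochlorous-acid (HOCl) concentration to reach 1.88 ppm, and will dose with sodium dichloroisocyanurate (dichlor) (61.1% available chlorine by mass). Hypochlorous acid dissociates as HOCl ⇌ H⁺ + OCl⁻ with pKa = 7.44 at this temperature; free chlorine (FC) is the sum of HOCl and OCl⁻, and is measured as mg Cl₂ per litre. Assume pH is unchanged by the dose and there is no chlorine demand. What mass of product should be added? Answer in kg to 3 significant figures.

Volume: 1010 m³ = 1,010,000 L.
[OCl⁻]/[HOCl] = 10^(pH − pKa) = 10^(8.06 − 7.44) = 4.169; fraction as HOCl = 1/(1 + 4.169) = 0.1935.
Free chlorine required for 1.88 ppm HOCl: 1.88 / 0.1935 = 9.717 ppm.
FC to add: 9.717 − 0.6 = 9.117 mg/L as Cl₂.
Cl₂ equivalent: 9.117 mg/L × 1,010,000 L = 9208 g.
Product at 61.1% available Cl: 9208 / 0.611 = 15,070 g.

15.1 kg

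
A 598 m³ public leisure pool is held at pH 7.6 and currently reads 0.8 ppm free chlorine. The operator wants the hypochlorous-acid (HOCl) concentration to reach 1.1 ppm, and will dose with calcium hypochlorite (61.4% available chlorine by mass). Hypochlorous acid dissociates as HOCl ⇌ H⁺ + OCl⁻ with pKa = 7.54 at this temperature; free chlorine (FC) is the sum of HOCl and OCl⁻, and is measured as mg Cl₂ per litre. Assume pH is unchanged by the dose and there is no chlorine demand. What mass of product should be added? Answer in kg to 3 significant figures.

1.52 kg

Volume: 598 m³ = 598,000 L.
[OCl⁻]/[HOCl] = 10^(pH − pKa) = 10^(7.6 − 7.54) = 1.148; fraction as HOCl = 1/(1 + 1.148) = 0.4655.
Free chlorine required for 1.1 ppm HOCl: 1.1 / 0.4655 = 2.363 ppm.
FC to add: 2.363 − 0.8 = 1.563 mg/L as Cl₂.
Cl₂ equivalent: 1.563 mg/L × 598,000 L = 934.7 g.
Product at 61.4% available Cl: 934.7 / 0.614 = 1522 g.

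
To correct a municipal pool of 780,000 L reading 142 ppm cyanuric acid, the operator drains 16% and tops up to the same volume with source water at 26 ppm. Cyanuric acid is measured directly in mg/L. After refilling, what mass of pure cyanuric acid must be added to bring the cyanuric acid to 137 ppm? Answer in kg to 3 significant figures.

10.6 kg

After draining 16% and refilling: 142 × 0.84 + 26 × 0.16 = 123.44 ppm.
Deficit to target: 137 − 123.44 = 13.56 mg/L.
Mass: 13.56 mg/L × 780,000 L = 10,580 g cyanuric acid.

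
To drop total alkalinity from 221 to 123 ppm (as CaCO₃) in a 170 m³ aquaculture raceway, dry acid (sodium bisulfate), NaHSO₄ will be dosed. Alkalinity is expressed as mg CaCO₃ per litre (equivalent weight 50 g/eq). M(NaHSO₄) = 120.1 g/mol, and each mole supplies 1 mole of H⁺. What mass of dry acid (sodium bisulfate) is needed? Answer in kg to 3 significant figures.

40.0 kg

Volume: 170 m³ = 170,000 L.
Alkalinity to neutralize: (221 − 123) = 98 mg/L as CaCO₃ × 170,000 L = 16,660 g as CaCO₃.
Equivalents of H⁺ required: 16,660 ÷ 50 g/eq = 333.2 eq = 333.2 mol NaHSO₄.
Mass of NaHSO₄: 333.2 × 120.1 = 40,020 g.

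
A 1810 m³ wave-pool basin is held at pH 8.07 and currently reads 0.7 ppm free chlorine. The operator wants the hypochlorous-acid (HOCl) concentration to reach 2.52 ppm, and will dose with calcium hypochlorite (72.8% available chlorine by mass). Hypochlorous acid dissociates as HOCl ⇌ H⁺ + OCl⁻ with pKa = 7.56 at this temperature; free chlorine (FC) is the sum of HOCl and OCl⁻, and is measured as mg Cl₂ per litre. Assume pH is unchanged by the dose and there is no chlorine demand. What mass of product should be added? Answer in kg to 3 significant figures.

Volume: 1810 m³ = 1,810,000 L.
[OCl⁻]/[HOCl] = 10^(pH − pKa) = 10^(8.07 − 7.56) = 3.236; fraction as HOCl = 1/(1 + 3.236) = 0.2361.
Free chlorine required for 2.52 ppm HOCl: 2.52 / 0.2361 = 10.67 ppm.
FC to add: 10.67 − 0.7 = 9.975 mg/L as Cl₂.
Cl₂ equivalent: 9.975 mg/L × 1,810,000 L = 18,050 g.
Product at 72.8% available Cl: 18,050 / 0.728 = 24,800 g.

24.8 kg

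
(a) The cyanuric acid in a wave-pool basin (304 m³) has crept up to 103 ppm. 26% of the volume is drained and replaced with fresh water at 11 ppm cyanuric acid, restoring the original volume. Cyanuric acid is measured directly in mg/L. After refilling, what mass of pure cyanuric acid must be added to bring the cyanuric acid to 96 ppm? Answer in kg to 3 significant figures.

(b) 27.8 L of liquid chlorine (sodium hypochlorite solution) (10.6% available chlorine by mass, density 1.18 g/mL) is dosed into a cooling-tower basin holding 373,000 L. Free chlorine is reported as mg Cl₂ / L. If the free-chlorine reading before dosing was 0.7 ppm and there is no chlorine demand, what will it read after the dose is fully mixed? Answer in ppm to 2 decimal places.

(a) Volume: 304 m³ = 304,000 L.
(a) After draining 26% and refilling: 103 × 0.74 + 11 × 0.26 = 79.08 ppm.
(a) Deficit to target: 96 − 79.08 = 16.92 mg/L.
(a) Mass: 16.92 mg/L × 304,000 L = 5144 g cyanuric acid.

(b) Mass of solution: 27.8 L × 1000 mL/L × 1.18 g/mL = 32,800 g.
(b) Available chlorine delivered: 32,800 g × 0.106 = 3477 g as Cl₂.
(b) Concentration rise: 3477 g / 373,000 L = 9.322 mg/L = 9.32 ppm.
(b) Final FC: 0.7 + 9.32 = 10.02 ppm.

(a) 5.14 kg; (b) 10.02 ppm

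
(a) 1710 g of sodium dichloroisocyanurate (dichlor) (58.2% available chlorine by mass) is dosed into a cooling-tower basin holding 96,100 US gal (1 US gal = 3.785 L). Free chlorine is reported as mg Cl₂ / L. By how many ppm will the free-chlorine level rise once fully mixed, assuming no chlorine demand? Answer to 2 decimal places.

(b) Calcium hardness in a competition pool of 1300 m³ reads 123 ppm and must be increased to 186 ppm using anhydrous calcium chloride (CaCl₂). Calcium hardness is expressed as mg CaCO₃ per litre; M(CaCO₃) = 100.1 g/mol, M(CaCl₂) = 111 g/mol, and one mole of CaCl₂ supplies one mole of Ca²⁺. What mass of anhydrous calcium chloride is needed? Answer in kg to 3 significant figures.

(a) Volume: 96,100 US gal × 3.785 L/gal = 363,738 L.
(a) Available chlorine delivered: 1710 g × 0.582 = 995.2 g as Cl₂.
(a) Concentration rise: 995.2 g / 363,738 L = 2.736 mg/L = 2.74 ppm.

(b) Volume: 1300 m³ = 1,300,000 L.
(b) Hardness to add: (186 − 123) = 63 mg/L as CaCO₃ × 1,300,000 L = 81,900 g as CaCO₃.
(b) Moles of Ca²⁺ (1 mol Ca²⁺ ≡ 1 mol CaCO₃): 81,900 / 100.1 g/mol = 818.2 mol.
(b) Mass of CaCl₂: 818.2 × 111 = 90,820 g.

(a) 2.74 ppm; (b) 90.8 kg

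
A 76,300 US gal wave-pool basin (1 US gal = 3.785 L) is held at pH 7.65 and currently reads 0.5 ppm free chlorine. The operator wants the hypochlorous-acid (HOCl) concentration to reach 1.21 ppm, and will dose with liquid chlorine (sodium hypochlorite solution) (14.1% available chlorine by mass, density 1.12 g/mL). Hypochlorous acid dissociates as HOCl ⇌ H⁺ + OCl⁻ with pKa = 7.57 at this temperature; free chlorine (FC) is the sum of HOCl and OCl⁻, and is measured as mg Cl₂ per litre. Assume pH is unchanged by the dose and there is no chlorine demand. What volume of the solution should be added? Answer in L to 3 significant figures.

3.96 L

Volume: 76,300 US gal × 3.785 L/gal = 288,796 L.
[OCl⁻]/[HOCl] = 10^(pH − pKa) = 10^(7.65 − 7.57) = 1.202; fraction as HOCl = 1/(1 + 1.202) = 0.4541.
Free chlorine required for 1.21 ppm HOCl: 1.21 / 0.4541 = 2.665 ppm.
FC to add: 2.665 − 0.5 = 2.165 mg/L as Cl₂.
Cl₂ equivalent: 2.165 mg/L × 288,796 L = 625.2 g.
Product at 14.1% available Cl: 625.2 / 0.141 = 4434 g.
Volume: 4434 g ÷ 1.12 g/mL = 3959 mL.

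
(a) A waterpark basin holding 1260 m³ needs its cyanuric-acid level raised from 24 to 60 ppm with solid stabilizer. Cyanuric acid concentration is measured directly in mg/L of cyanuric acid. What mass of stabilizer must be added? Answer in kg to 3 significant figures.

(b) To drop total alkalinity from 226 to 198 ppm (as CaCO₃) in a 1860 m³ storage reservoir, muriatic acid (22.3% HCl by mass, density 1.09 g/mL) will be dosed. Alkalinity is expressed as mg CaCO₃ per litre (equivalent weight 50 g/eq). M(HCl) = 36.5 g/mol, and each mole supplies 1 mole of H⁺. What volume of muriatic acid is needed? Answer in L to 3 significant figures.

(a) Volume: 1260 m³ = 1,260,000 L.
(a) CYA to add: (60 − 24) = 36 mg/L × 1,260,000 L = 45,360 g cyanuric acid.

(b) Volume: 1860 m³ = 1,860,000 L.
(b) Alkalinity to neutralize: (226 − 198) = 28 mg/L as CaCO₃ × 1,860,000 L = 52,080 g as CaCO₃.
(b) Equivalents of H⁺ required: 52,080 ÷ 50 g/eq = 1042 eq = 1042 mol HCl.
(b) Mass of HCl: 1042 × 36.5 = 38,020 g.
(b) Mass of 22.3% solution: 38,020 / 0.223 = 170,500 g.
(b) Volume: 170,500 g ÷ 1.09 g/mL = 156,400 mL.

(a) 45.4 kg; (b) 156 L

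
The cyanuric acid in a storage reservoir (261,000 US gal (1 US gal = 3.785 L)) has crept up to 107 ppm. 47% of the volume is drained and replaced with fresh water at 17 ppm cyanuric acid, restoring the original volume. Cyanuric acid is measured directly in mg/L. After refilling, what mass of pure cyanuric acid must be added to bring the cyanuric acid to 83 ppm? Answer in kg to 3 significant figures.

18.1 kg

Volume: 261,000 US gal × 3.785 L/gal = 987,885 L.
After draining 47% and refilling: 107 × 0.53 + 17 × 0.47 = 64.7 ppm.
Deficit to target: 83 − 64.7 = 18.3 mg/L.
Mass: 18.3 mg/L × 987,885 L = 18,080 g cyanuric acid.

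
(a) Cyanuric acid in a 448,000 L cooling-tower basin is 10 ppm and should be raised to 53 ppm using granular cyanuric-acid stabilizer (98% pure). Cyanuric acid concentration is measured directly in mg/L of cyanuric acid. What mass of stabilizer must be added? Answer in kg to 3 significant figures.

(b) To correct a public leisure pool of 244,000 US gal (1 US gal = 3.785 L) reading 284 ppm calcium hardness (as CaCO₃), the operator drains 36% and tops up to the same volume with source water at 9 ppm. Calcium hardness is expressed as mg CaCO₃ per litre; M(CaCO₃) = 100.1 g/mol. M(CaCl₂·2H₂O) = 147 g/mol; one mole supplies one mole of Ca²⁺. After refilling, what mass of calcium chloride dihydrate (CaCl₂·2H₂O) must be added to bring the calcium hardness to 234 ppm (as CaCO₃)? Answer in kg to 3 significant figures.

(a) 19.7 kg; (b) 66.5 kg

(a) CYA to add: (53 − 10) = 43 mg/L × 448,000 L = 19,260 g cyanuric acid.
(a) At 98% purity: 19,260 / 0.98 = 19,660 g product.

(b) Volume: 244,000 US gal × 3.785 L/gal = 923,540 L.
(b) After draining 36% and refilling: 284 × 0.64 + 9 × 0.36 = 185 ppm.
(b) Deficit to target: 234 − 185 = 49 mg/L.
(b) As CaCO₃: 49 mg/L × 923,540 L = 45,250 g; ÷ 100.1 = 452.1 mol Ca²⁺.
(b) Mass: 452.1 × 147 = 66,460 g.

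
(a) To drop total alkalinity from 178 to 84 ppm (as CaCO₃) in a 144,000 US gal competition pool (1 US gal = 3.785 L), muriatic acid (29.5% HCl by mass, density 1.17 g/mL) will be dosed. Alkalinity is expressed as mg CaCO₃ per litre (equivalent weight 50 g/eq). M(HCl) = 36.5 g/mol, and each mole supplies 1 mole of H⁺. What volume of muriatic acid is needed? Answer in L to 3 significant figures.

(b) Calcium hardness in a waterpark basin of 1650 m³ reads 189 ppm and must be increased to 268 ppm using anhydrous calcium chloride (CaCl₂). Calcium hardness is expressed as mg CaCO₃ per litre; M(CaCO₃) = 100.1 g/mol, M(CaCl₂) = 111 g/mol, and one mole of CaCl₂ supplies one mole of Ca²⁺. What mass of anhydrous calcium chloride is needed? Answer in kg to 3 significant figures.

(a) 108 L; (b) 145 kg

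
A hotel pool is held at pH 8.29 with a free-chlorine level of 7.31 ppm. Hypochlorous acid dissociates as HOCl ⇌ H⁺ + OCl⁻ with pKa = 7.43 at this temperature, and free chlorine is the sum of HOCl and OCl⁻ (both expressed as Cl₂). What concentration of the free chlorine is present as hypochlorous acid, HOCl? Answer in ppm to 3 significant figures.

[OCl⁻]/[HOCl] = 10^(pH − pKa) = 10^(8.29 − 7.43) = 10^0.86 = 7.244.
Fraction as HOCl = 1 / (1 + 7.244) = 0.1213.
HOCl = 0.1213 × 7.31 ppm = 0.8867 ppm.

0.887 ppm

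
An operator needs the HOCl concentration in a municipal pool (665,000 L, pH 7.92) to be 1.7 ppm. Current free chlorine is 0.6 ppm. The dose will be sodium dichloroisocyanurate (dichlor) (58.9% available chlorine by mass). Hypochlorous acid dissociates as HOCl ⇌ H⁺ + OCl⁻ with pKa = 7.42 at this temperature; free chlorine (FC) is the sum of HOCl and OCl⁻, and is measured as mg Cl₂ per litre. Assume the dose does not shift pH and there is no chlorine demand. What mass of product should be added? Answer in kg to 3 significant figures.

7.31 kg

[OCl⁻]/[HOCl] = 10^(pH − pKa) = 10^(7.92 − 7.42) = 3.162; fraction as HOCl = 1/(1 + 3.162) = 0.2403.
Free chlorine required for 1.7 ppm HOCl: 1.7 / 0.2403 = 7.076 ppm.
FC to add: 7.076 − 0.6 = 6.476 mg/L as Cl₂.
Cl₂ equivalent: 6.476 mg/L × 665,000 L = 4306 g.
Product at 58.9% available Cl: 4306 / 0.589 = 7311 g.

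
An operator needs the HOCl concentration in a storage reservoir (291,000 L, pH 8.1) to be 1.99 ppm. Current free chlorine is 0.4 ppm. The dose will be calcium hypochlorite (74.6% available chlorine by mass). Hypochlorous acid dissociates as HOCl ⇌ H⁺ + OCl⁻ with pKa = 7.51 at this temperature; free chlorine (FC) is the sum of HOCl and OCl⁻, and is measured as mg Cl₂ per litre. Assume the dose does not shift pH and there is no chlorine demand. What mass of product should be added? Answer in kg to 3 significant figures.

[OCl⁻]/[HOCl] = 10^(pH − pKa) = 10^(8.1 − 7.51) = 3.89; fraction as HOCl = 1/(1 + 3.89) = 0.2045.
Free chlorine required for 1.99 ppm HOCl: 1.99 / 0.2045 = 9.732 ppm.
FC to add: 9.732 − 0.4 = 9.332 mg/L as Cl₂.
Cl₂ equivalent: 9.332 mg/L × 291,000 L = 2716 g.
Product at 74.6% available Cl: 2716 / 0.746 = 3640 g.

3.64 kg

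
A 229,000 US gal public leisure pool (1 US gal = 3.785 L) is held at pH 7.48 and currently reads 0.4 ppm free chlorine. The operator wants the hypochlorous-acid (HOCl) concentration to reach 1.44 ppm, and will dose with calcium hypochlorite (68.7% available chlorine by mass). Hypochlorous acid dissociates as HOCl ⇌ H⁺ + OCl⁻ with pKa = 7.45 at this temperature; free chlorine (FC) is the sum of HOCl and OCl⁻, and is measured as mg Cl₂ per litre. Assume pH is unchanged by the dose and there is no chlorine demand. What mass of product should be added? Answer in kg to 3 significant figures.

Volume: 229,000 US gal × 3.785 L/gal = 866,765 L.
[OCl⁻]/[HOCl] = 10^(pH − pKa) = 10^(7.48 − 7.45) = 1.072; fraction as HOCl = 1/(1 + 1.072) = 0.4827.
Free chlorine required for 1.44 ppm HOCl: 1.44 / 0.4827 = 2.983 ppm.
FC to add: 2.983 − 0.4 = 2.583 mg/L as Cl₂.
Cl₂ equivalent: 2.583 mg/L × 866,765 L = 2239 g.
Product at 68.7% available Cl: 2239 / 0.687 = 3259 g.

3.26 kg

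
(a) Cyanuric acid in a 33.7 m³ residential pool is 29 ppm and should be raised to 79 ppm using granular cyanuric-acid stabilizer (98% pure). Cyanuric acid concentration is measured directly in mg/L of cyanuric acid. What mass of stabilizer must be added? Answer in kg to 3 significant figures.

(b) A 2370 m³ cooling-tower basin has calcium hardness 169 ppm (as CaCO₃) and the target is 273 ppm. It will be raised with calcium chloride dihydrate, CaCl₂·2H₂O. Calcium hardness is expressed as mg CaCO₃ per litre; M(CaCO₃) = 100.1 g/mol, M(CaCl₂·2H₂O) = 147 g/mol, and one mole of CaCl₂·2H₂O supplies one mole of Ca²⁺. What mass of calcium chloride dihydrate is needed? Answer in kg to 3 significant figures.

(a) 1.72 kg; (b) 362 kg

(a) Volume: 33.7 m³ = 33,700 L.
(a) CYA to add: (79 − 29) = 50 mg/L × 33,700 L = 1685 g cyanuric acid.
(a) At 98% purity: 1685 / 0.98 = 1719 g product.

(b) Volume: 2370 m³ = 2,370,000 L.
(b) Hardness to add: (273 − 169) = 104 mg/L as CaCO₃ × 2,370,000 L = 246,500 g as CaCO₃.
(b) Moles of Ca²⁺ (1 mol Ca²⁺ ≡ 1 mol CaCO₃): 246,500 / 100.1 g/mol = 2462 mol.
(b) Mass of CaCl₂·2H₂O: 2462 × 147 = 362,000 g.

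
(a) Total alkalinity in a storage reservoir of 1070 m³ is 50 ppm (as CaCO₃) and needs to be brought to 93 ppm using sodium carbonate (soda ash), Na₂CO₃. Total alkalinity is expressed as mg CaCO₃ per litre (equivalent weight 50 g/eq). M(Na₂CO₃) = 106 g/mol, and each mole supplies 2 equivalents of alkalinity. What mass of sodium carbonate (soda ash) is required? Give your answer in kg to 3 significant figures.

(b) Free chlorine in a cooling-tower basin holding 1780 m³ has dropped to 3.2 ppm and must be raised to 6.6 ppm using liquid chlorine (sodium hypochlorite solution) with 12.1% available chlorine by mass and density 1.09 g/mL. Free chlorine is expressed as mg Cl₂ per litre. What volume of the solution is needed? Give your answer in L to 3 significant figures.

(a) Volume: 1070 m³ = 1,070,000 L.
(a) Alkalinity to add: (93 − 50) = 43 mg/L as CaCO₃ × 1,070,000 L = 46,010 g as CaCO₃.
(a) Equivalents: 46,010 g ÷ 50 g/eq = 920.2 eq.
(a) Each mole of Na₂CO₃ supplies 2 eq, so 920.2 / 2 = 460.1 mol.
(a) Mass: 460.1 mol × 106 g/mol = 48,770 g.

(b) Volume: 1780 m³ = 1,780,000 L.
(b) Chlorine deficit: 6.6 − 3.2 = 3.4 ppm = 3.4 mg/L as Cl₂.
(b) Cl₂ equivalent needed: 3.4 mg/L × 1,780,000 L = 6,052,000 mg = 6052 g.
(b) Product at 12.1% available chlorine: 6052 / 0.121 = 50,020 g.
(b) Volume at density 1.09 g/mL: 50,020 g ÷ 1.09 g/mL = 45,890 mL.

(a) 48.8 kg; (b) 45.9 L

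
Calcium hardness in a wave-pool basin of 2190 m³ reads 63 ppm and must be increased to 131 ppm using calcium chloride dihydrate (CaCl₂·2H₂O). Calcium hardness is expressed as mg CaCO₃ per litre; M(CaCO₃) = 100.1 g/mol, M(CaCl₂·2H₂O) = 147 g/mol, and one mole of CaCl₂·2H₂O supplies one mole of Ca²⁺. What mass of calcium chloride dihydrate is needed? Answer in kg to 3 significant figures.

219 kg

Volume: 2190 m³ = 2,190,000 L.
Hardness to add: (131 − 63) = 68 mg/L as CaCO₃ × 2,190,000 L = 148,900 g as CaCO₃.
Moles of Ca²⁺ (1 mol Ca²⁺ ≡ 1 mol CaCO₃): 148,900 / 100.1 g/mol = 1488 mol.
Mass of CaCl₂·2H₂O: 1488 × 147 = 218,700 g.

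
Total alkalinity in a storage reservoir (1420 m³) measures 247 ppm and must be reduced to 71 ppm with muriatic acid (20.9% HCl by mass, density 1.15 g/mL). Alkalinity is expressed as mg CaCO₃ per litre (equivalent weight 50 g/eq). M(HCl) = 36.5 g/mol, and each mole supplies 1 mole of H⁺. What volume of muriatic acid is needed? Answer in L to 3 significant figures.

Volume: 1420 m³ = 1,420,000 L.
Alkalinity to neutralize: (247 − 71) = 176 mg/L as CaCO₃ × 1,420,000 L = 249,900 g as CaCO₃.
Equivalents of H⁺ required: 249,900 ÷ 50 g/eq = 4998 eq = 4998 mol HCl.
Mass of HCl: 4998 × 36.5 = 182,400 g.
Mass of 20.9% solution: 182,400 / 0.209 = 872,900 g.
Volume: 872,900 g ÷ 1.15 g/mL = 759,100 mL.

759 L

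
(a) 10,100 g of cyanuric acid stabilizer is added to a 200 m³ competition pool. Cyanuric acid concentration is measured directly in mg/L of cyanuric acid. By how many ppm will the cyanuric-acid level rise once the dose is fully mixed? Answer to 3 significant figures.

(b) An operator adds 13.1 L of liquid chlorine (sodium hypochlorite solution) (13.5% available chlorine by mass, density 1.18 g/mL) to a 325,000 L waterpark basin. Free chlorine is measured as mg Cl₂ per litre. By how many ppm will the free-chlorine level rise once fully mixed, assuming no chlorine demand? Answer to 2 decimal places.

(a) 50.5 ppm; (b) 6.42 ppm

(a) Volume: 200 m³ = 200,000 L.
(a) Rise: 10,100 g / 200,000 L × 1000 = 50.5 mg/L.

(b) Mass of solution: 13.1 L × 1000 mL/L × 1.18 g/mL = 15,460 g.
(b) Available chlorine delivered: 15,460 g × 0.135 = 2087 g as Cl₂.
(b) Concentration rise: 2087 g / 325,000 L = 6.421 mg/L = 6.42 ppm.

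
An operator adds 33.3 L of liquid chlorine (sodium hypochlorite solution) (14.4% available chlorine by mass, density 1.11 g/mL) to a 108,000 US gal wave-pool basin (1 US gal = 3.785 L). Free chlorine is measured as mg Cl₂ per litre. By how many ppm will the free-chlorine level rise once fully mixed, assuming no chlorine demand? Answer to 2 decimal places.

Volume: 108,000 US gal × 3.785 L/gal = 408,780 L.
Mass of solution: 33.3 L × 1000 mL/L × 1.11 g/mL = 36,960 g.
Available chlorine delivered: 36,960 g × 0.144 = 5323 g as Cl₂.
Concentration rise: 5323 g / 408,780 L = 13.02 mg/L = 13.02 ppm.

13.02 ppm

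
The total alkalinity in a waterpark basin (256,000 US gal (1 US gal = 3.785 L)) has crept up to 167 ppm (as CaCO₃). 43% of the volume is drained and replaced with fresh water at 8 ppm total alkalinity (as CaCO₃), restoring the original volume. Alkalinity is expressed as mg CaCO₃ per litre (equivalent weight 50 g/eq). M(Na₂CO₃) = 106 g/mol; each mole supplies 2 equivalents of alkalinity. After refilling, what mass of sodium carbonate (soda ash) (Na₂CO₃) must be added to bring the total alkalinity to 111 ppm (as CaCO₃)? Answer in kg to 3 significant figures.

12.7 kg

Volume: 256,000 US gal × 3.785 L/gal = 968,960 L.
After draining 43% and refilling: 167 × 0.57 + 8 × 0.43 = 98.63 ppm.
Deficit to target: 111 − 98.63 = 12.37 mg/L.
As CaCO₃: 12.37 mg/L × 968,960 L = 11,990 g; ÷ 50 g/eq ÷ 2 = 119.9 mol Na₂CO₃.
Mass: 119.9 × 106 = 12,710 g.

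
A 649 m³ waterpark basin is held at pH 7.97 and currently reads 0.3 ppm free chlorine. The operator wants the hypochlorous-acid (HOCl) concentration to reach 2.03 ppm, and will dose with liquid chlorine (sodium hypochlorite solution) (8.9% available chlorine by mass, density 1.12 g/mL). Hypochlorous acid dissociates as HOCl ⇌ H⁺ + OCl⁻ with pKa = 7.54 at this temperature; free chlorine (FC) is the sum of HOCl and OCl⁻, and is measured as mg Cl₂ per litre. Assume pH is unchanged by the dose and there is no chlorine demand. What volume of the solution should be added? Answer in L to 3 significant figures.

46.8 L

Volume: 649 m³ = 649,000 L.
[OCl⁻]/[HOCl] = 10^(pH − pKa) = 10^(7.97 − 7.54) = 2.692; fraction as HOCl = 1/(1 + 2.692) = 0.2709.
Free chlorine required for 2.03 ppm HOCl: 2.03 / 0.2709 = 7.494 ppm.
FC to add: 7.494 − 0.3 = 7.194 mg/L as Cl₂.
Cl₂ equivalent: 7.194 mg/L × 649,000 L = 4669 g.
Product at 8.9% available Cl: 4669 / 0.089 = 52,460 g.
Volume: 52,460 g ÷ 1.12 g/mL = 46,840 mL.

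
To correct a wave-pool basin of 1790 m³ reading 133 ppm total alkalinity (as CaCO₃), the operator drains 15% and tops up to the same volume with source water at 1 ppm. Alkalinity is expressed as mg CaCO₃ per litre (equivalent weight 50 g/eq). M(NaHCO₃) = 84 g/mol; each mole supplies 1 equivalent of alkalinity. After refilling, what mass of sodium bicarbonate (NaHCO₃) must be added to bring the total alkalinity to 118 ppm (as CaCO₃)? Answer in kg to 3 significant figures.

14.4 kg

Volume: 1790 m³ = 1,790,000 L.
After draining 15% and refilling: 133 × 0.85 + 1 × 0.15 = 113.2 ppm.
Deficit to target: 118 − 113.2 = 4.8 mg/L.
As CaCO₃: 4.8 mg/L × 1,790,000 L = 8592 g; ÷ 50 g/eq ÷ 1 = 171.8 mol NaHCO₃.
Mass: 171.8 × 84 = 14,430 g.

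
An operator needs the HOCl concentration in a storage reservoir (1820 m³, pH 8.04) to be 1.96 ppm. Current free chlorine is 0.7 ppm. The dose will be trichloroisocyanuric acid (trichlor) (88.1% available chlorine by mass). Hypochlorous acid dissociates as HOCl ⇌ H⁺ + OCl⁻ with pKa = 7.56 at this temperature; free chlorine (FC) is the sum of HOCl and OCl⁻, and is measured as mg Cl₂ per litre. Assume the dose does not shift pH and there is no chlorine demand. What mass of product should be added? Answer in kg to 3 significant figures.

14.8 kg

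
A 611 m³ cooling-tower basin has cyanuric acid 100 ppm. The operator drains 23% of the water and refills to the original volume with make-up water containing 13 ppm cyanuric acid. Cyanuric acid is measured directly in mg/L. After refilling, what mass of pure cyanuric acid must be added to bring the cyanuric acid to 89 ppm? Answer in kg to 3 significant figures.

5.51 kg

Volume: 611 m³ = 611,000 L.
After draining 23% and refilling: 100 × 0.77 + 13 × 0.23 = 79.99 ppm.
Deficit to target: 89 − 79.99 = 9.01 mg/L.
Mass: 9.01 mg/L × 611,000 L = 5505 g cyanuric acid.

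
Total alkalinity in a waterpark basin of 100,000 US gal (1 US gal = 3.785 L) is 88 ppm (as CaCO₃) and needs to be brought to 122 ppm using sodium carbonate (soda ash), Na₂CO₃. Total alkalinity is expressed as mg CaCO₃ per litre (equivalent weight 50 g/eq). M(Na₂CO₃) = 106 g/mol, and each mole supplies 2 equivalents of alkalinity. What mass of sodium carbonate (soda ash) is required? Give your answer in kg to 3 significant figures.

13.6 kg

Volume: 100,000 US gal × 3.785 L/gal = 378,500 L.
Alkalinity to add: (122 − 88) = 34 mg/L as CaCO₃ × 378,500 L = 12,870 g as CaCO₃.
Equivalents: 12,870 g ÷ 50 g/eq = 257.4 eq.
Each mole of Na₂CO₃ supplies 2 eq, so 257.4 / 2 = 128.7 mol.
Mass: 128.7 mol × 106 g/mol = 13,640 g.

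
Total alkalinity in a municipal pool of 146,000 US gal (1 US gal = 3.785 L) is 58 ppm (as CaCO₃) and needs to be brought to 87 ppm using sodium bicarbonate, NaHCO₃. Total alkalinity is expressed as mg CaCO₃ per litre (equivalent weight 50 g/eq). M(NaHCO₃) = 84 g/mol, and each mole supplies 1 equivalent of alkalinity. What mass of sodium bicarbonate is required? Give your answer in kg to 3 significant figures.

Volume: 146,000 US gal × 3.785 L/gal = 552,610 L.
Alkalinity to add: (87 − 58) = 29 mg/L as CaCO₃ × 552,610 L = 16,030 g as CaCO₃.
Equivalents: 16,030 g ÷ 50 g/eq = 320.5 eq.
NaHCO₃ supplies 1 eq per mole → 320.5 mol.
Mass: 320.5 mol × 84 g/mol = 26,920 g.

26.9 kg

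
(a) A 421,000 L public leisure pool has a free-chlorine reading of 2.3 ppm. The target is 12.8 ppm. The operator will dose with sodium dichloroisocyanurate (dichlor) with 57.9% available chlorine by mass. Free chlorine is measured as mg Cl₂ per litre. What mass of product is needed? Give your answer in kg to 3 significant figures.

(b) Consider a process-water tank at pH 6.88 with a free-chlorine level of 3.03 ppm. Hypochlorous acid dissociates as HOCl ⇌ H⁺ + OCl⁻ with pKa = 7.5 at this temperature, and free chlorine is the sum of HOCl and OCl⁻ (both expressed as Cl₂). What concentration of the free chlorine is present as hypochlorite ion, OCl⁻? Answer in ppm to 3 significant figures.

(a) Chlorine deficit: 12.8 − 2.3 = 10.5 ppm = 10.5 mg/L as Cl₂.
(a) Cl₂ equivalent needed: 10.5 mg/L × 421,000 L = 4,420,000 mg = 4420 g.
(a) Product at 57.9% available chlorine: 4420 / 0.579 = 7635 g.

(b) [OCl⁻]/[HOCl] = 10^(pH − pKa) = 10^(6.88 − 7.5) = 10^-0.62 = 0.2399.
(b) Fraction as HOCl = 1 / (1 + 0.2399) = 0.8065.
(b) OCl⁻ = (1 − 0.8065) × 3.03 ppm = 0.5862 ppm.

(a) 7.63 kg; (b) 0.586 ppm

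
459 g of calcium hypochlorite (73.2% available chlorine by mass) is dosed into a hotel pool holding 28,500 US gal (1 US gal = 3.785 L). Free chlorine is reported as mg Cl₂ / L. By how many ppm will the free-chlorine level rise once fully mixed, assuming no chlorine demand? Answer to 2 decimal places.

Volume: 28,500 US gal × 3.785 L/gal = 107,872 L.
Available chlorine delivered: 459 g × 0.732 = 336 g as Cl₂.
Concentration rise: 336 g / 107,872 L = 3.115 mg/L = 3.11 ppm.

3.11 ppm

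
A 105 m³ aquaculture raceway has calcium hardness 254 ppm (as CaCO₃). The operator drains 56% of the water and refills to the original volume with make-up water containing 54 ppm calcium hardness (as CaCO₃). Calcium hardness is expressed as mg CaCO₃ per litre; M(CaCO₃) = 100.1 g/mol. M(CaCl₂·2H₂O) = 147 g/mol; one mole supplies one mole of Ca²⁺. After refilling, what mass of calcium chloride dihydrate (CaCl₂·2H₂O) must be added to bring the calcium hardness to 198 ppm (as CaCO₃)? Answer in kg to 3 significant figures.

Volume: 105 m³ = 105,000 L.
After draining 56% and refilling: 254 × 0.44 + 54 × 0.56 = 142 ppm.
Deficit to target: 198 − 142 = 56 mg/L.
As CaCO₃: 56 mg/L × 105,000 L = 5880 g; ÷ 100.1 = 58.74 mol Ca²⁺.
Mass: 58.74 × 147 = 8635 g.

8.63 kg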